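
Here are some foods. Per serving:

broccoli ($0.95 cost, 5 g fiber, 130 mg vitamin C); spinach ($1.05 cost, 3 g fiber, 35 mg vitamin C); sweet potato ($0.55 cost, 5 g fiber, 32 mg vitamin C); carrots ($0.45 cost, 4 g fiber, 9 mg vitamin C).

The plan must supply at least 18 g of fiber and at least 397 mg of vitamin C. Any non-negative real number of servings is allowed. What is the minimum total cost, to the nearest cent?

Minimising a linear cost over {fiber ≥ 18, vitamin C ≥ 397, servings ≥ 0} — the optimum is at a vertex, using one or two foods.
broccoli only: max(18/5, 397/130) = 3.6 servings → $3.42.
spinach only: max(18/3, 397/35) = 11.34 servings → $11.91.
sweet potato only: max(18/5, 397/32) = 12.41 servings → $6.82.
carrots only: max(18/4, 397/9) = 44.11 servings → $19.85.
broccoli + spinach with both tight: 2.609 servings and 1.651 servings → $4.21.
broccoli + sweet potato with both tight: 2.876 servings and 0.7245 servings → $3.13.
broccoli + carrots with both tight: 3.002 servings and 0.7474 servings → $3.19.
spinach + sweet potato: the both-tight solution has a negative serving — not a feasible corner.
spinach + carrots: the both-tight solution has a negative serving — not a feasible corner.
sweet potato + carrots: the both-tight solution has a negative serving — not a feasible corner.
So the least-cost plan costs $3.13.

$3.13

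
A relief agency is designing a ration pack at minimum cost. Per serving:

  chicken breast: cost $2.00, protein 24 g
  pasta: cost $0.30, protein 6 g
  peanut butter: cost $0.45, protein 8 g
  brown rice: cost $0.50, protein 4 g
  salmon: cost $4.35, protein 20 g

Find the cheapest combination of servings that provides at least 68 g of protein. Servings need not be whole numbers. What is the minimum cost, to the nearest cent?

Cost per g of protein: pasta $0.0500, peanut butter $0.0563, chicken breast $0.0833, brown rice $0.1250, salmon $0.2175.
With no serving limits, use only pasta: 68 g / 6 g = 11.33 servings × $0.30 = $3.40.

$3.40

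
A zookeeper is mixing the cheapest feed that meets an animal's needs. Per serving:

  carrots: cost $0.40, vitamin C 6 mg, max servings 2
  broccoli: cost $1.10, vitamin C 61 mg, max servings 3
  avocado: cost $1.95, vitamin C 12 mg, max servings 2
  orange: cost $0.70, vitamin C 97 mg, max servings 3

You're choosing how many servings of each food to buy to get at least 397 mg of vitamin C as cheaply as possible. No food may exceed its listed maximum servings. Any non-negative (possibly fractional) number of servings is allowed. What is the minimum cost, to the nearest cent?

$4.01

Cost per mg of vitamin C: orange $0.0072, broccoli $0.0180, carrots $0.0667, avocado $0.1625.
Take 3 servings of orange: +291.0 mg vitamin C for $2.10 (total $2.10, still need 106.0 mg).
Take 1.738 servings of broccoli: +106.0 mg vitamin C for $1.91 (total $4.01, still need 0.0 mg).
Greedy by cheapest-per-mg is optimal for a single linear constraint, so the minimum cost is $4.01.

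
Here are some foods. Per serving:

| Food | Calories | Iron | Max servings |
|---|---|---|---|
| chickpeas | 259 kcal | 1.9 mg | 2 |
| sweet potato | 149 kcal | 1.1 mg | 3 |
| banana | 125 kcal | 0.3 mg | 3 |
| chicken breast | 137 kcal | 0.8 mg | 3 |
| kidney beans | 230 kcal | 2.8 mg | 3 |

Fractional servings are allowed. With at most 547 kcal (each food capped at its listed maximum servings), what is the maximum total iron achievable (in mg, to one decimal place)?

6.7 mg

Iron per kcal: kidney beans 0.01217, sweet potato 0.007383, chickpeas 0.007336, chicken breast 0.005839, banana 0.0024.
Take 2.378 servings of kidney beans: uses 547 kcal, +6.7 mg iron (running total 6.7 mg).
Greedy by best ratio exhausts the calories allowance optimally: 6.7 mg.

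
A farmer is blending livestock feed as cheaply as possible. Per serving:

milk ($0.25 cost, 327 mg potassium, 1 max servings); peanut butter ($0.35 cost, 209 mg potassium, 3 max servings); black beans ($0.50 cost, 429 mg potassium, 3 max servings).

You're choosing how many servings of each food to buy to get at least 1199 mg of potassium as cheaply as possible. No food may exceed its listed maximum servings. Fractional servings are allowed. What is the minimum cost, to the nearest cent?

Cost per mg of potassium: milk $0.0008, black beans $0.0012, peanut butter $0.0017.
Take 1 serving of milk: +327.0 mg potassium for $0.25 (total $0.25, still need 872.0 mg).
Take 2.033 servings of black beans: +872.0 mg potassium for $1.02 (total $1.27, still need 0.0 mg).
Greedy by cheapest-per-mg is optimal for a single linear constraint, so the minimum cost is $1.27.

$1.27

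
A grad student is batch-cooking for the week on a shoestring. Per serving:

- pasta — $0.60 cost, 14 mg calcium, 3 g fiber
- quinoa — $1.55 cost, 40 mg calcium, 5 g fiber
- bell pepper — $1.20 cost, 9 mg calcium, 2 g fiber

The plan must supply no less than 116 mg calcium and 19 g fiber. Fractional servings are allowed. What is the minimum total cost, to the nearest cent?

$4.70

pasta only: max(116/14, 19/3) = 8.286 servings → $4.97.
quinoa only: max(116/40, 19/5) = 3.8 servings → $5.89.
bell pepper only: max(116/9, 19/2) = 12.89 servings → $15.47.
pasta + quinoa with both tight: 3.6 servings and 1.64 servings → $4.70.
pasta + bell pepper: the both-tight solution has a negative serving — not a feasible corner.
quinoa + bell pepper with both tight: 1.743 servings and 5.143 servings → $8.87.
So the least-cost plan costs $4.70.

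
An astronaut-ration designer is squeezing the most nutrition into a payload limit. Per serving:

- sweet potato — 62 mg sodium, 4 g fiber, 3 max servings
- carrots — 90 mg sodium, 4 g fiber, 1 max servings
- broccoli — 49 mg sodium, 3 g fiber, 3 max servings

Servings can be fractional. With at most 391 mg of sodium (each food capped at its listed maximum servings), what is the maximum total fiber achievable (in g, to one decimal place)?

23.6 g

Fiber per mg sodium: sweet potato 0.06452, broccoli 0.06122, carrots 0.04444.
Take 3 servings of sweet potato: uses 186 mg sodium, +12.0 g fiber (running total 12.0 g).
Take 3 servings of broccoli: uses 147 mg sodium, +9.0 g fiber (running total 21.0 g).
Take 0.6444 servings of carrots: uses 58 mg sodium, +2.6 g fiber (running total 23.6 g).
Filling greedily by fiber-per-mg sodium is optimal for one linear limit, giving 23.6 g.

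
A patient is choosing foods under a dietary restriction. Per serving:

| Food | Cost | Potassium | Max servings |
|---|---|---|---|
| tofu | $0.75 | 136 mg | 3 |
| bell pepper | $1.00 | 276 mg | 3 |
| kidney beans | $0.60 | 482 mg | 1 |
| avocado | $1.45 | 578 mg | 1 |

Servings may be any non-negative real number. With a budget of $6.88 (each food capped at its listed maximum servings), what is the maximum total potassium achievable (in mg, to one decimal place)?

Potassium per dollar: kidney beans 803.3, avocado 398.6, bell pepper 276, tofu 181.3.
Take 1 serving of kidney beans: spends $0.60, +482.0 mg potassium (running total 482.0 mg).
Take 1 serving of avocado: spends $1.45, +578.0 mg potassium (running total 1060.0 mg).
Take 3 servings of bell pepper: spends $3.00, +828.0 mg potassium (running total 1888.0 mg).
Take 2.44 servings of tofu: spends $1.83, +331.8 mg potassium (running total 2219.8 mg).
Filling greedily by potassium-per-dollar is optimal for one linear limit, giving 2219.8 mg.

2219.8 mg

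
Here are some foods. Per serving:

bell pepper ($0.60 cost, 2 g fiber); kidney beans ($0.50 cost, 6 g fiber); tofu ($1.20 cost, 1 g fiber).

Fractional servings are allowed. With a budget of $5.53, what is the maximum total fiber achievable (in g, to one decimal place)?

Fiber per dollar: kidney beans 12, bell pepper 3.333, tofu 0.8333.
With no serving limits, spend the whole cost allowance on kidney beans: $5.53 / $0.50 × 6 g = 66.4 g.

66.4 g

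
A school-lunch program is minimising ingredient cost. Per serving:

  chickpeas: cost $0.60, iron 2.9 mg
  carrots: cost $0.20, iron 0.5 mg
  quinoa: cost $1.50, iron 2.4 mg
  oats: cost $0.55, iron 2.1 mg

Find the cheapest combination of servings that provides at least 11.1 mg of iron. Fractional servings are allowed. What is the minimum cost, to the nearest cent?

$2.30

Cost per mg of iron: chickpeas $0.2069, oats $0.2619, carrots $0.4000, quinoa $0.6250.
With no serving limits, use only chickpeas: 11.1 mg / 2.9 mg = 3.828 servings × $0.60 = $2.30.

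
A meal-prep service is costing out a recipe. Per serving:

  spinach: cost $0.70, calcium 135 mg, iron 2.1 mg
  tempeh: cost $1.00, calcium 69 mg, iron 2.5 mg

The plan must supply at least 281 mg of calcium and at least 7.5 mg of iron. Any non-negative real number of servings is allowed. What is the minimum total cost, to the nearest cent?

spinach only: max(281/135, 7.5/2.1) = 3.571 servings → $2.50.
tempeh only: max(281/69, 7.5/2.5) = 4.072 servings → $4.07.
spinach + tempeh with both tight: 0.9605 servings and 2.193 servings → $2.87.
So the least-cost plan costs $2.50.

$2.50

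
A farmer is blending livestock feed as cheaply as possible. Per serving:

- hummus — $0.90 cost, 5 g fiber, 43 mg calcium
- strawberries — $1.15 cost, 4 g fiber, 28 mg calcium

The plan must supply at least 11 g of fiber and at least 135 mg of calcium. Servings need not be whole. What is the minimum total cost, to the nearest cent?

For a min-cost LP with two ≥-constraints, a basic feasible solution has at most two positive variables.
hummus only: max(11/5, 135/43) = 3.14 servings → $2.83.
strawberries only: max(11/4, 135/28) = 4.821 servings → $5.54.
hummus + strawberries with both targets exact would need a negative amount; discard.
The minimum over all feasible corners is $2.83.

$2.83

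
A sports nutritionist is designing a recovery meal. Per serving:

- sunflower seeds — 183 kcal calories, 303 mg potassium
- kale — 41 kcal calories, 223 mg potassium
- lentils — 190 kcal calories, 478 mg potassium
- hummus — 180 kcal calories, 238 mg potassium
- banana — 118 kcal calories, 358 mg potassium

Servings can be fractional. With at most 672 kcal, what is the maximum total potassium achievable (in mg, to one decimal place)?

3655.0 mg

Potassium per kcal: kale 5.439, banana 3.034, lentils 2.516, sunflower seeds 1.656, hummus 1.322.
With no serving limits, spend the whole calories allowance on kale: 672 kcal / 41 kcal × 223 mg = 3655.0 mg.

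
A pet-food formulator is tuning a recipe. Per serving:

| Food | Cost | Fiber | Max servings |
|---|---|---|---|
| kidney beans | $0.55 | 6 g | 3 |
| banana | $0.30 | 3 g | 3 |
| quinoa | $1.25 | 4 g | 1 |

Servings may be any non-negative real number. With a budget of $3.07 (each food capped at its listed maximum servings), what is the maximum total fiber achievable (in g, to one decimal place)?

28.7 g

Fiber per dollar: kidney beans 10.91, banana 10, quinoa 3.2.
Take 3 servings of kidney beans: spends $1.65, +18.0 g fiber (running total 18.0 g).
Take 3 servings of banana: spends $0.90, +9.0 g fiber (running total 27.0 g).
Take 0.416 servings of quinoa: spends $0.52, +1.7 g fiber (running total 28.7 g).
Greedy by best ratio exhausts the cost allowance optimally: 28.7 g.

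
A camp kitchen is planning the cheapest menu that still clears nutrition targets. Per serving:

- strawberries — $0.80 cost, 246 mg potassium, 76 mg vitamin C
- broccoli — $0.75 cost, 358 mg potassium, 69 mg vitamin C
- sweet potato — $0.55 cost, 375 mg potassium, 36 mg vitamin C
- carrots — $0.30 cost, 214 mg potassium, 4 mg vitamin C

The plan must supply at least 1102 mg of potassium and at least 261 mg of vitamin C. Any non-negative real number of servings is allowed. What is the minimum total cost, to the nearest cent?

$2.79

This is a tiny linear program; its minimum lies at a vertex of the feasible set. List the vertices and price them.
strawberries only: max(1102/246, 261/76) = 4.48 servings → $3.58.
broccoli only: max(1102/358, 261/69) = 3.783 servings → $2.84.
sweet potato only: max(1102/375, 261/36) = 7.25 servings → $3.99.
carrots only: max(1102/214, 261/4) = 65.25 servings → $19.57.
strawberries + broccoli with both tight: 1.7 servings and 1.91 servings → $2.79.
strawberries + sweet potato with both tight: 2.963 servings and 0.995 servings → $2.92.
strawberries + carrots with both tight: 3.367 servings and 1.279 servings → $3.08.
broccoli + sweet potato: the both-tight solution has a negative serving — not a feasible corner.
broccoli + carrots: the both-tight solution has a negative serving — not a feasible corner.
sweet potato + carrots with both targets exact would need a negative amount; discard.
Cheapest feasible corner: $2.79.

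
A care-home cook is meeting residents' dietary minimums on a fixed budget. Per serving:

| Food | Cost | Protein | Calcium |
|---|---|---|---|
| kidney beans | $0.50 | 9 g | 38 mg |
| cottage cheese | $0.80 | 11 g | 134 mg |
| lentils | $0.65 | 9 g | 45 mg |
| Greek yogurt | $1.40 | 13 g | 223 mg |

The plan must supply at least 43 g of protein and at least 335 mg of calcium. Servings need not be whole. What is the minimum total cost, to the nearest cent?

$2.72

At the optimum either one food covers both requirements or two foods hit both targets exactly; no other combination can be cheaper.
kidney beans only: max(43/9, 335/38) = 8.816 servings → $4.41.
cottage cheese only: max(43/11, 335/134) = 3.909 servings → $3.13.
lentils only: max(43/9, 335/45) = 7.444 servings → $4.84.
Greek yogurt only: max(43/13, 335/223) = 3.308 servings → $4.63.
kidney beans + cottage cheese with both tight: 2.636 servings and 1.753 servings → $2.72.
kidney beans + lentils: intersection lies outside the first quadrant.
kidney beans + Greek yogurt with both tight: 3.459 servings and 0.9128 servings → $3.01.
cottage cheese + lentils with both tight: 1.519 servings and 2.921 servings → $3.11.
cottage cheese + Greek yogurt: intersection lies outside the first quadrant.
lentils + Greek yogurt with both tight: 3.681 servings and 0.7595 servings → $3.46.
The minimum over all feasible corners is $2.72.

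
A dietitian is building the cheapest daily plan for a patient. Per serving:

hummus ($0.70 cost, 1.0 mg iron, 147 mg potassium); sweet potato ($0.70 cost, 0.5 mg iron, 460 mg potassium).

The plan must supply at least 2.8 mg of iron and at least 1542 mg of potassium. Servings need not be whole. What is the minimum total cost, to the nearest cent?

$2.98

Compare the cost at each extreme point of the feasible region.
hummus only: max(2.8/1.0, 1542/147) = 10.49 servings → $7.34.
sweet potato only: max(2.8/0.5, 1542/460) = 5.6 servings → $3.92.
hummus + sweet potato with both tight: 1.338 servings and 2.925 servings → $2.98.
The minimum over all feasible corners is $2.98.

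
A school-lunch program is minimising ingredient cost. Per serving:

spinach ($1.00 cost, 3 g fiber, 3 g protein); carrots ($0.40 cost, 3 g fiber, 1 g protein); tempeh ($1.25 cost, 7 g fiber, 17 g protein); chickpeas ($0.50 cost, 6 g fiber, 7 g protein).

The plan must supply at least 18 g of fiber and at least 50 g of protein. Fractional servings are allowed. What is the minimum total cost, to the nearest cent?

This is a tiny linear program; its minimum lies at a vertex of the feasible set. List the vertices and price them.
spinach only: max(18/3, 50/3) = 16.67 servings → $16.67.
carrots only: max(18/3, 50/1) = 50 servings → $20.00.
tempeh only: max(18/7, 50/17) = 2.941 servings → $3.68.
chickpeas only: max(18/6, 50/7) = 7.143 servings → $3.57.
spinach + carrots with both targets exact would need a negative amount; discard.
spinach + tempeh with both targets exact would need a negative amount; discard.
spinach + chickpeas: the both-tight solution has a negative serving — not a feasible corner.
carrots + tempeh: intersection lies outside the first quadrant.
carrots + chickpeas: intersection lies outside the first quadrant.
tempeh + chickpeas: the both-tight solution has a negative serving — not a feasible corner.
The minimum over all feasible corners is $3.57.

$3.57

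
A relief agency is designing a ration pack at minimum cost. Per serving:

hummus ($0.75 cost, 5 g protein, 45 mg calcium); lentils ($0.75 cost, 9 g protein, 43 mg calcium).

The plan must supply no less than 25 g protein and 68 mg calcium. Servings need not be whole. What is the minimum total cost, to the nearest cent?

Compare the cost at each extreme point of the feasible region.
hummus only: max(25/5, 68/45) = 5 servings → $3.75.
lentils only: max(25/9, 68/43) = 2.778 servings → $2.08.
hummus + lentils: intersection lies outside the first quadrant.
Cheapest feasible corner: $2.08.

$2.08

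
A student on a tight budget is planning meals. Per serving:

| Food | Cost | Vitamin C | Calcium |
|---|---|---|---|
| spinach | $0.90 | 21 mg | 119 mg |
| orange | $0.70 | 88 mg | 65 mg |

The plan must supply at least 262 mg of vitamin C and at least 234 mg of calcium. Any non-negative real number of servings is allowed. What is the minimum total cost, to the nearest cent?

$2.37

At the optimum either one food covers both requirements or two foods hit both targets exactly; no other combination can be cheaper.
spinach only: max(262/21, 234/119) = 12.48 servings → $11.23.
orange only: max(262/88, 234/65) = 3.6 servings → $2.52.
spinach + orange with both tight: 0.3911 servings and 2.884 servings → $2.37.
The minimum over all feasible corners is $2.37.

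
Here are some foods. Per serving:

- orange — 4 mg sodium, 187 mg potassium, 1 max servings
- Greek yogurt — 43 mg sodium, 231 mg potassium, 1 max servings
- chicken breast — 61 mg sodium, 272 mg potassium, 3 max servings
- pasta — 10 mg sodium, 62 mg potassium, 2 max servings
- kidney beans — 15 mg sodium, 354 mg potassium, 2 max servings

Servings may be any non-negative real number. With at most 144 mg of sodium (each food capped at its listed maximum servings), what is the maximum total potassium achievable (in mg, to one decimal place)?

1459.6 mg

Potassium per mg sodium: orange 46.75, kidney beans 23.6, pasta 6.2, Greek yogurt 5.372, chicken breast 4.459.
Take 1 serving of orange: uses 4 mg sodium, +187.0 mg potassium (running total 187.0 mg).
Take 2 servings of kidney beans: uses 30 mg sodium, +708.0 mg potassium (running total 895.0 mg).
Take 2 servings of pasta: uses 20 mg sodium, +124.0 mg potassium (running total 1019.0 mg).
Take 1 serving of Greek yogurt: uses 43 mg sodium, +231.0 mg potassium (running total 1250.0 mg).
Take 0.7705 servings of chicken breast: uses 47 mg sodium, +209.6 mg potassium (running total 1459.6 mg).
Greedy by best ratio exhausts the sodium allowance optimally: 1459.6 mg.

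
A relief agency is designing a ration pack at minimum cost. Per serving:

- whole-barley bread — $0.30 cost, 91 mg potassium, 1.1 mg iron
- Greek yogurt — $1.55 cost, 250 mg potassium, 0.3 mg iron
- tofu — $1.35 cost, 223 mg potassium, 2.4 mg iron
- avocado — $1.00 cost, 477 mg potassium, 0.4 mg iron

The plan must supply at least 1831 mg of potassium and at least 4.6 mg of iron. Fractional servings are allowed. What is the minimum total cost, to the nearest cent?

$4.17

The cheapest plan sits at a corner of the feasible region — with two constraints it uses at most two foods.
whole-barley bread only: max(1831/91, 4.6/1.1) = 20.12 servings → $6.04.
Greek yogurt only: max(1831/250, 4.6/0.3) = 15.33 servings → $23.77.
tofu only: max(1831/223, 4.6/2.4) = 8.211 servings → $11.08.
avocado only: max(1831/477, 4.6/0.4) = 11.5 servings → $11.50.
whole-barley bread + Greek yogurt with both tight: 2.425 servings and 6.441 servings → $10.71.
whole-barley bread + tofu with both targets exact would need a negative amount; discard.
whole-barley bread + avocado with both tight: 2.994 servings and 3.267 servings → $4.17.
Greek yogurt + tofu with both tight: 6.319 servings and 1.127 servings → $11.32.
Greek yogurt + avocado: intersection lies outside the first quadrant.
tofu + avocado with both tight: 1.385 servings and 3.191 servings → $5.06.
Cheapest feasible corner: $4.17.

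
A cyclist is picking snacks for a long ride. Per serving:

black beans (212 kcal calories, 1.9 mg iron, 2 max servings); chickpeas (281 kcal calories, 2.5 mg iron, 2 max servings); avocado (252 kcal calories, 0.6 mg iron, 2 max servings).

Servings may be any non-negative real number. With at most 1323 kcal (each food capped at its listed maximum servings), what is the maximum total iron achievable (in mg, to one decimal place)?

9.6 mg

Iron per kcal: black beans 0.008962, chickpeas 0.008897, avocado 0.002381.
Take 2 servings of black beans: uses 424 kcal, +3.8 mg iron (running total 3.8 mg).
Take 2 servings of chickpeas: uses 562 kcal, +5.0 mg iron (running total 8.8 mg).
Take 1.337 servings of avocado: uses 337 kcal, +0.8 mg iron (running total 9.6 mg).
Filling greedily by iron-per-kcal is optimal for one linear limit, giving 9.6 mg.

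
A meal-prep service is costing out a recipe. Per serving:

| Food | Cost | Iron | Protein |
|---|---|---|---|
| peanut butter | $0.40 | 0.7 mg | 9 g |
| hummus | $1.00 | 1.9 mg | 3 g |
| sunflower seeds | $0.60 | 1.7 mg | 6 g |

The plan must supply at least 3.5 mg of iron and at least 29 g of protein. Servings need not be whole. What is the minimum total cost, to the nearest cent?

$1.63

With two linear requirements the optimum uses one or two foods; enumerate the corners.
peanut butter only: max(3.5/0.7, 29/9) = 5 servings → $2.00.
hummus only: max(3.5/1.9, 29/3) = 9.667 servings → $9.67.
sunflower seeds only: max(3.5/1.7, 29/6) = 4.833 servings → $2.90.
peanut butter + hummus with both tight: 2.973 servings and 0.7467 servings → $1.94.
peanut butter + sunflower seeds with both tight: 2.55 servings and 1.009 servings → $1.63.
hummus + sunflower seeds: intersection lies outside the first quadrant.
Cheapest feasible corner: $1.63.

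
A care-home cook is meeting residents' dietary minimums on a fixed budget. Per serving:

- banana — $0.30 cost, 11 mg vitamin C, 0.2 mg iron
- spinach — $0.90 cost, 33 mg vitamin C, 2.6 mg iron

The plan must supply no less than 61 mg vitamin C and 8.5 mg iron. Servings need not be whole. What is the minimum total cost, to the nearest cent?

The cheapest plan sits at a corner of the feasible region — with two constraints it uses at most two foods.
banana only: max(61/11, 8.5/0.2) = 42.5 servings → $12.75.
spinach only: max(61/33, 8.5/2.6) = 3.269 servings → $2.94.
banana + spinach with both targets exact would need a negative amount; discard.
Cheapest feasible corner: $2.94.

$2.94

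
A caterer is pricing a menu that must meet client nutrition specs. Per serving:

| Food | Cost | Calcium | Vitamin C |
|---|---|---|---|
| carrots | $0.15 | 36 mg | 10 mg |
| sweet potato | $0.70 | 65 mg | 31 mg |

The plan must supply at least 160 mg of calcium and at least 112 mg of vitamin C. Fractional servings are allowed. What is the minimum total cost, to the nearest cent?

Two binding constraints pin down two serving amounts, so the optimal mix uses at most two foods. The candidates are each food alone (scaled to the tighter of calcium/vitamin C) and each pair with both constraints tight.
carrots only: max(160/36, 112/10) = 11.2 servings → $1.68.
sweet potato only: max(160/65, 112/31) = 3.613 servings → $2.53.
carrots + sweet potato: intersection lies outside the first quadrant.
So the least-cost plan costs $1.68.

$1.68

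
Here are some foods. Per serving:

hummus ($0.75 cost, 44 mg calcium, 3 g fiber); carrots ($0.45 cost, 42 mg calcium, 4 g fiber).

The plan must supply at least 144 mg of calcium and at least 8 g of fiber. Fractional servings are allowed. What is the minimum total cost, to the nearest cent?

The cheapest plan sits at a corner of the feasible region — with two constraints it uses at most two foods.
hummus only: max(144/44, 8/3) = 3.273 servings → $2.45.
carrots only: max(144/42, 8/4) = 3.429 servings → $1.54.
hummus + carrots: the both-tight solution has a negative serving — not a feasible corner.
The minimum over all feasible corners is $1.54.

$1.54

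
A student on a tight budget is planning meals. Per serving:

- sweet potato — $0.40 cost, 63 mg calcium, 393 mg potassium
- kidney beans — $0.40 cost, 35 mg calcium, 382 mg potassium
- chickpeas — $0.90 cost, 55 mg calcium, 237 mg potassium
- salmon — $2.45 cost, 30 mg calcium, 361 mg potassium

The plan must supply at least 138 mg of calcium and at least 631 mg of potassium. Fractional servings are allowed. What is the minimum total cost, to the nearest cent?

sweet potato only: max(138/63, 631/393) = 2.19 servings → $0.88.
kidney beans only: max(138/35, 631/382) = 3.943 servings → $1.58.
chickpeas only: max(138/55, 631/237) = 2.662 servings → $2.40.
salmon only: max(138/30, 631/361) = 4.6 servings → $11.27.
sweet potato + kidney beans with both targets exact would need a negative amount; discard.
sweet potato + chickpeas with both tight: 0.2991 servings and 2.167 servings → $2.07.
sweet potato + salmon: intersection lies outside the first quadrant.
kidney beans + chickpeas with both tight: 0.1572 servings and 2.409 servings → $2.23.
kidney beans + salmon with both targets exact would need a negative amount; discard.
chickpeas + salmon with both tight: 2.424 servings and 0.1568 servings → $2.57.
So the least-cost plan costs $0.88.

$0.88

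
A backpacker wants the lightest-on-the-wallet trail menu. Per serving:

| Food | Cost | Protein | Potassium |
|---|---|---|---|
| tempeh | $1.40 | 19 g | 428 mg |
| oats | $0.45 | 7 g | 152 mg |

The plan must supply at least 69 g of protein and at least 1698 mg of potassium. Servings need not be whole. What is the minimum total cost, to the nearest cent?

For a min-cost LP with two ≥-constraints, a basic feasible solution has at most two positive variables.
tempeh only: max(69/19, 1698/428) = 3.967 servings → $5.55.
oats only: max(69/7, 1698/152) = 11.17 servings → $5.03.
tempeh + oats: the both-tight solution has a negative serving — not a feasible corner.
Cheapest feasible corner: $5.03.

$5.03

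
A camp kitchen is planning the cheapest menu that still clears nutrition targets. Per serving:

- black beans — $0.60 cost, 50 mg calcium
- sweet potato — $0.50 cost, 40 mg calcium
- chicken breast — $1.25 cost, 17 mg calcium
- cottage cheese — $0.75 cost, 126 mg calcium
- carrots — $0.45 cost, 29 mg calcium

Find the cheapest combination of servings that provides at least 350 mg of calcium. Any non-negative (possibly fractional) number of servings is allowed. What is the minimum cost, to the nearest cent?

Cost per mg of calcium: cottage cheese $0.0060, black beans $0.0120, sweet potato $0.0125, carrots $0.0155, chicken breast $0.0735.
With no serving limits, use only cottage cheese: 350 mg / 126 mg = 2.778 servings × $0.75 = $2.08.

$2.08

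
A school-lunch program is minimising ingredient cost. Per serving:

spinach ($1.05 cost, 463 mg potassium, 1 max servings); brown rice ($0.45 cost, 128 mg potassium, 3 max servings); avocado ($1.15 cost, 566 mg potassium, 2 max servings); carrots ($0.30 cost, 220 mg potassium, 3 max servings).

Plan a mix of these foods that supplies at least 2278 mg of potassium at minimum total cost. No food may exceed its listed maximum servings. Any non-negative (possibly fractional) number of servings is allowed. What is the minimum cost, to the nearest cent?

$4.33

Cost per mg of potassium: carrots $0.0014, avocado $0.0020, spinach $0.0023, brown rice $0.0035.
Take 3 servings of carrots: +660.0 mg potassium for $0.90 (total $0.90, still need 1618.0 mg).
Take 2 servings of avocado: +1132.0 mg potassium for $2.30 (total $3.20, still need 486.0 mg).
Take 1 serving of spinach: +463.0 mg potassium for $1.05 (total $4.25, still need 23.0 mg).
Take 0.1797 servings of brown rice: +23.0 mg potassium for $0.08 (total $4.33, still need 0.0 mg).
Greedy by cheapest-per-mg is optimal for a single linear constraint, so the minimum cost is $4.33.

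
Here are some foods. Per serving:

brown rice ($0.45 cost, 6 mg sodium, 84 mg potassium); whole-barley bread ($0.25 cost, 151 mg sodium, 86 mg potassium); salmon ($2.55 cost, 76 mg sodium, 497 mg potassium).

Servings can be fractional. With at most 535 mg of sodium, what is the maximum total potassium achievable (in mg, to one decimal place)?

Potassium per mg sodium: brown rice 14, salmon 6.539, whole-barley bread 0.5695.
With no serving limits, spend the whole sodium allowance on brown rice: 535 mg / 6 mg × 84 mg = 7490.0 mg.

7490.0 mg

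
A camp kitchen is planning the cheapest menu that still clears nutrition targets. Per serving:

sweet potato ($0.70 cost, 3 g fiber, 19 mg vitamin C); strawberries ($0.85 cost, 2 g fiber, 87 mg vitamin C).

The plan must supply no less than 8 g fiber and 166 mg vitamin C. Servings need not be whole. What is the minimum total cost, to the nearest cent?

sweet potato only: max(8/3, 166/19) = 8.737 servings → $6.12.
strawberries only: max(8/2, 166/87) = 4 servings → $3.40.
sweet potato + strawberries with both tight: 1.632 servings and 1.552 servings → $2.46.
So the least-cost plan costs $2.46.

$2.46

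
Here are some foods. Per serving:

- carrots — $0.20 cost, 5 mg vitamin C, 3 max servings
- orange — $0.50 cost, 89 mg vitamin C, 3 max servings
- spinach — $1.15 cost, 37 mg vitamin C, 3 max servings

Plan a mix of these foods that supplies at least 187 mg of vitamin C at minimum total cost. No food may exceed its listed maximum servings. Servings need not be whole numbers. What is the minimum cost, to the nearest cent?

$1.05

Cost per mg of vitamin C: orange $0.0056, spinach $0.0311, carrots $0.0400.
Take 2.101 servings of orange: +187.0 mg vitamin C for $1.05 (total $1.05, still need 0.0 mg).
Greedy by cheapest-per-mg is optimal for a single linear constraint, so the minimum cost is $1.05.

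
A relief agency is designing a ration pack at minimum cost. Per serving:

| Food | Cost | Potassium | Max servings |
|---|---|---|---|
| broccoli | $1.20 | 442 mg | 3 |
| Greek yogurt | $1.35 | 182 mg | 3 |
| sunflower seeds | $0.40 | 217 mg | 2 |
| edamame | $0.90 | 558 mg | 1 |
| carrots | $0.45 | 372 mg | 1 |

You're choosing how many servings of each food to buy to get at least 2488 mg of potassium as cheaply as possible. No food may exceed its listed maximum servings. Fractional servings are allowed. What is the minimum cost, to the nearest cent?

$5.20

Cost per mg of potassium: carrots $0.0012, edamame $0.0016, sunflower seeds $0.0018, broccoli $0.0027, Greek yogurt $0.0074.
Take 1 serving of carrots: +372.0 mg potassium for $0.45 (total $0.45, still need 2116.0 mg).
Take 1 serving of edamame: +558.0 mg potassium for $0.90 (total $1.35, still need 1558.0 mg).
Take 2 servings of sunflower seeds: +434.0 mg potassium for $0.80 (total $2.15, still need 1124.0 mg).
Take 2.543 servings of broccoli: +1124.0 mg potassium for $3.05 (total $5.20, still need 0.0 mg).
Greedy by cheapest-per-mg is optimal for a single linear constraint, so the minimum cost is $5.20.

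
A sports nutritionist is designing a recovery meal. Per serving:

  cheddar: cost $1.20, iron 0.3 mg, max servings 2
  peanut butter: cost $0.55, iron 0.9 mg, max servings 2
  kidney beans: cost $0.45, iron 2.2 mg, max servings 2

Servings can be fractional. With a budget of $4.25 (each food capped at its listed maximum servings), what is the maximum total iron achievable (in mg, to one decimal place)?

Iron per dollar: kidney beans 4.889, peanut butter 1.636, cheddar 0.25.
Take 2 servings of kidney beans: spends $0.90, +4.4 mg iron (running total 4.4 mg).
Take 2 servings of peanut butter: spends $1.10, +1.8 mg iron (running total 6.2 mg).
Take 1.875 servings of cheddar: spends $2.25, +0.6 mg iron (running total 6.8 mg).
Filling greedily by iron-per-dollar is optimal for one linear limit, giving 6.8 mg.

6.8 mg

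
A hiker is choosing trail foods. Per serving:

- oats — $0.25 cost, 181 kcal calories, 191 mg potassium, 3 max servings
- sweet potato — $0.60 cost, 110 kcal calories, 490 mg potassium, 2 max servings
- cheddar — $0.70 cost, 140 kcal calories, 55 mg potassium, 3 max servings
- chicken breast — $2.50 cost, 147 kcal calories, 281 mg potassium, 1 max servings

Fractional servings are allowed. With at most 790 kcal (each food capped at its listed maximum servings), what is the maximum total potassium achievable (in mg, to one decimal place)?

1707.4 mg

Potassium per kcal: sweet potato 4.455, chicken breast 1.912, oats 1.055, cheddar 0.3929.
Take 2 servings of sweet potato: uses 220 kcal, +980.0 mg potassium (running total 980.0 mg).
Take 1 serving of chicken breast: uses 147 kcal, +281.0 mg potassium (running total 1261.0 mg).
Take 2.337 servings of oats: uses 423 kcal, +446.4 mg potassium (running total 1707.4 mg).
Greedy by best ratio exhausts the calories allowance optimally: 1707.4 mg.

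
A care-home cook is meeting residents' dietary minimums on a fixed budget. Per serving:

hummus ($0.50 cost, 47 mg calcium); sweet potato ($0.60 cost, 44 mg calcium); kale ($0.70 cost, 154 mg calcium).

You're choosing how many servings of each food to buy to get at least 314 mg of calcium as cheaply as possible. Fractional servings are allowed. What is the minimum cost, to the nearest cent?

Cost per mg of calcium: kale $0.0045, hummus $0.0106, sweet potato $0.0136.
With no serving limits, use only kale: 314 mg / 154 mg = 2.039 servings × $0.70 = $1.43.

$1.43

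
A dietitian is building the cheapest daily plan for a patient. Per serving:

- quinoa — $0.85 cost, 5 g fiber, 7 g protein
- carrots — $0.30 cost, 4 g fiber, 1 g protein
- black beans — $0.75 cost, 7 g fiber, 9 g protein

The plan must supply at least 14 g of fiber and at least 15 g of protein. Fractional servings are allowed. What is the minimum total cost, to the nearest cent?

The cheapest plan sits at a corner of the feasible region — with two constraints it uses at most two foods.
quinoa only: max(14/5, 15/7) = 2.8 servings → $2.38.
carrots only: max(14/4, 15/1) = 15 servings → $4.50.
black beans only: max(14/7, 15/9) = 2 servings → $1.50.
quinoa + carrots with both tight: 2 servings and 1 serving → $2.00.
quinoa + black beans: intersection lies outside the first quadrant.
carrots + black beans with both tight: 0.7241 servings and 1.586 servings → $1.41.
So the least-cost plan costs $1.41.

$1.41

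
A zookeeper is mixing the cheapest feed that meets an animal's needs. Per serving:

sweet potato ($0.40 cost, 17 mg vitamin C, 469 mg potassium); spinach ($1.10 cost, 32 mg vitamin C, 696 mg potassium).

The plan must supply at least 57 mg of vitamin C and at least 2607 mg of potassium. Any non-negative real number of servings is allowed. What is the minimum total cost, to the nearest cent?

The cheapest plan sits at a corner of the feasible region — with two constraints it uses at most two foods.
sweet potato only: max(57/17, 2607/469) = 5.559 servings → $2.22.
spinach only: max(57/32, 2607/696) = 3.746 servings → $4.12.
sweet potato + spinach: intersection lies outside the first quadrant.
Cheapest feasible corner: $2.22.

$2.22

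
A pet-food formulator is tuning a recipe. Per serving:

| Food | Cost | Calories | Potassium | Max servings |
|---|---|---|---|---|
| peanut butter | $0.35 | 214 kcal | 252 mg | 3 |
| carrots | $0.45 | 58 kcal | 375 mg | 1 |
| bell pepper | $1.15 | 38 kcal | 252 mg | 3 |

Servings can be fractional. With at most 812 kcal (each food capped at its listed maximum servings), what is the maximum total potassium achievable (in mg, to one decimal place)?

Potassium per kcal: bell pepper 6.632, carrots 6.466, peanut butter 1.178.
Take 3 servings of bell pepper: uses 114 kcal, +756.0 mg potassium (running total 756.0 mg).
Take 1 serving of carrots: uses 58 kcal, +375.0 mg potassium (running total 1131.0 mg).
Take 2.991 servings of peanut butter: uses 640 kcal, +753.6 mg potassium (running total 1884.6 mg).
Filling greedily by potassium-per-kcal is optimal for one linear limit, giving 1884.6 mg.

1884.6 mg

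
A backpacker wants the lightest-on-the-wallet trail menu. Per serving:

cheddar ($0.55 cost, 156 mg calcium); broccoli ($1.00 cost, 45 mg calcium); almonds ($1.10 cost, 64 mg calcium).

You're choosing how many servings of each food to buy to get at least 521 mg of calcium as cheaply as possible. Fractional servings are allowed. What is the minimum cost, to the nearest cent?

Cost per mg of calcium: cheddar $0.0035, almonds $0.0172, broccoli $0.0222.
With no serving limits, use only cheddar: 521 mg / 156 mg = 3.34 servings × $0.55 = $1.84.

$1.84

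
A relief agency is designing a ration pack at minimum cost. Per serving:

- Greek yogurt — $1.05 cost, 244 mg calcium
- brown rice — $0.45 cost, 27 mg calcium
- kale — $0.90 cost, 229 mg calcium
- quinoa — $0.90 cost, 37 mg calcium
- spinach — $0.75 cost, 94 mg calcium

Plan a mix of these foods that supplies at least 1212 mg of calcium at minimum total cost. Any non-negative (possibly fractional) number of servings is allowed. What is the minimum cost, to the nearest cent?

Cost per mg of calcium: kale $0.0039, Greek yogurt $0.0043, spinach $0.0080, brown rice $0.0167, quinoa $0.0243.
With no serving limits, use only kale: 1212 mg / 229 mg = 5.293 servings × $0.90 = $4.76.

$4.76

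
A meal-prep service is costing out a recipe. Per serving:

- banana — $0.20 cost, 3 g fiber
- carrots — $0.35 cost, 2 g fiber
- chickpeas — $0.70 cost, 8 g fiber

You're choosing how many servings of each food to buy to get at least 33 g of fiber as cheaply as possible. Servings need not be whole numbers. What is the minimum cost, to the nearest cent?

$2.20

Cost per g of fiber: banana $0.0667, chickpeas $0.0875, carrots $0.1750.
With no serving limits, use only banana: 33 g / 3 g = 11 servings × $0.20 = $2.20.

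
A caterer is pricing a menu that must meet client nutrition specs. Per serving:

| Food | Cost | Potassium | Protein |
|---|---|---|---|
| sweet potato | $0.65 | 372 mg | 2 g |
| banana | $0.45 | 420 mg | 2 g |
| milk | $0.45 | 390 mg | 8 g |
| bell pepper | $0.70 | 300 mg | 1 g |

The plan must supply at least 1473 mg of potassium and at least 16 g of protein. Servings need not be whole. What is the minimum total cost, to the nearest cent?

Two binding constraints pin down two serving amounts, so the optimal mix uses at most two foods. The candidates are each food alone (scaled to the tighter of potassium/protein) and each pair with both constraints tight.
sweet potato only: max(1473/372, 16/2) = 8 servings → $5.20.
banana only: max(1473/420, 16/2) = 8 servings → $3.60.
milk only: max(1473/390, 16/8) = 3.777 servings → $1.70.
bell pepper only: max(1473/300, 16/1) = 16 servings → $11.20.
sweet potato + banana with both targets exact would need a negative amount; discard.
sweet potato + milk with both tight: 2.525 servings and 1.369 servings → $2.26.
sweet potato + bell pepper with both targets exact would need a negative amount; discard.
banana + milk with both tight: 2.149 servings and 1.463 servings → $1.63.
banana + bell pepper: intersection lies outside the first quadrant.
milk + bell pepper with both tight: 1.655 servings and 2.758 servings → $2.68.
The minimum over all feasible corners is $1.63.

$1.63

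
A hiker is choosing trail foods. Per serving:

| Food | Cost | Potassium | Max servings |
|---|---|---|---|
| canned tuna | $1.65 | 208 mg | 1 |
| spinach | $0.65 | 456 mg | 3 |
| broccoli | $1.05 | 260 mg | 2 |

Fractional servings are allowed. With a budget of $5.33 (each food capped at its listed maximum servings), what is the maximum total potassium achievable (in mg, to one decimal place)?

Potassium per dollar: spinach 701.5, broccoli 247.6, canned tuna 126.1.
Take 3 servings of spinach: spends $1.95, +1368.0 mg potassium (running total 1368.0 mg).
Take 2 servings of broccoli: spends $2.10, +520.0 mg potassium (running total 1888.0 mg).
Take 0.7758 servings of canned tuna: spends $1.28, +161.4 mg potassium (running total 2049.4 mg).
Greedy by best ratio exhausts the cost allowance optimally: 2049.4 mg.

2049.4 mg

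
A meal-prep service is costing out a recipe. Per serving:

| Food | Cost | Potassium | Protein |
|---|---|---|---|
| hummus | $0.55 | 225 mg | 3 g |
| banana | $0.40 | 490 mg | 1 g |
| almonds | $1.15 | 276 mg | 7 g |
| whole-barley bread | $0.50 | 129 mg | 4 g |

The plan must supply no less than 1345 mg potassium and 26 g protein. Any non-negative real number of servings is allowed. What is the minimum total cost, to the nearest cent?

Check every corner: each single food scaled to meet both minima, and each pair solved so both constraints bind.
hummus only: max(1345/225, 26/3) = 8.667 servings → $4.77.
banana only: max(1345/490, 26/1) = 26 servings → $10.40.
almonds only: max(1345/276, 26/7) = 4.873 servings → $5.60.
whole-barley bread only: max(1345/129, 26/4) = 10.43 servings → $5.21.
hummus + banana with both targets exact would need a negative amount; discard.
hummus + almonds with both tight: 2.997 servings and 2.43 servings → $4.44.
hummus + whole-barley bread with both tight: 3.949 servings and 3.538 servings → $3.94.
banana + almonds with both tight: 0.7099 servings and 3.613 servings → $4.44.
banana + whole-barley bread with both tight: 1.106 servings and 6.223 servings → $3.55.
almonds + whole-barley bread: intersection lies outside the first quadrant.
Cheapest feasible corner: $3.55.

$3.55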